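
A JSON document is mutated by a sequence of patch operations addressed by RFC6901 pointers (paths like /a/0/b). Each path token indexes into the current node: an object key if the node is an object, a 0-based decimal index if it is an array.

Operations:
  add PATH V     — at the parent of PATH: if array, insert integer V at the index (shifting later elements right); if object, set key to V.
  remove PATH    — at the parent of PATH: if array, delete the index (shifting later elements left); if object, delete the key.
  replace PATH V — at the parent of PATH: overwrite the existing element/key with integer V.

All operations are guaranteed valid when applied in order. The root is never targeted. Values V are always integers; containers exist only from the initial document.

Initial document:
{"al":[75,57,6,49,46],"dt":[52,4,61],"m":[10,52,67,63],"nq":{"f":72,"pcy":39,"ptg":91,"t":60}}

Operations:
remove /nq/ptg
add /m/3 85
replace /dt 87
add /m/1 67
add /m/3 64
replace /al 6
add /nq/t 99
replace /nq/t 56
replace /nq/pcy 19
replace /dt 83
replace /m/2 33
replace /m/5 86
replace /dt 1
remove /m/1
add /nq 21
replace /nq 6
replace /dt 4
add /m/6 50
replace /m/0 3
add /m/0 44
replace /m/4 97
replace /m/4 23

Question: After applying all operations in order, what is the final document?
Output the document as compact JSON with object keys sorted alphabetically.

Answer: {"al":6,"dt":4,"m":[44,3,33,64,23,86,63,50],"nq":6}

Derivation:
After op 1 (remove /nq/ptg): {"al":[75,57,6,49,46],"dt":[52,4,61],"m":[10,52,67,63],"nq":{"f":72,"pcy":39,"t":60}}
After op 2 (add /m/3 85): {"al":[75,57,6,49,46],"dt":[52,4,61],"m":[10,52,67,85,63],"nq":{"f":72,"pcy":39,"t":60}}
After op 3 (replace /dt 87): {"al":[75,57,6,49,46],"dt":87,"m":[10,52,67,85,63],"nq":{"f":72,"pcy":39,"t":60}}
After op 4 (add /m/1 67): {"al":[75,57,6,49,46],"dt":87,"m":[10,67,52,67,85,63],"nq":{"f":72,"pcy":39,"t":60}}
After op 5 (add /m/3 64): {"al":[75,57,6,49,46],"dt":87,"m":[10,67,52,64,67,85,63],"nq":{"f":72,"pcy":39,"t":60}}
After op 6 (replace /al 6): {"al":6,"dt":87,"m":[10,67,52,64,67,85,63],"nq":{"f":72,"pcy":39,"t":60}}
After op 7 (add /nq/t 99): {"al":6,"dt":87,"m":[10,67,52,64,67,85,63],"nq":{"f":72,"pcy":39,"t":99}}
After op 8 (replace /nq/t 56): {"al":6,"dt":87,"m":[10,67,52,64,67,85,63],"nq":{"f":72,"pcy":39,"t":56}}
After op 9 (replace /nq/pcy 19): {"al":6,"dt":87,"m":[10,67,52,64,67,85,63],"nq":{"f":72,"pcy":19,"t":56}}
After op 10 (replace /dt 83): {"al":6,"dt":83,"m":[10,67,52,64,67,85,63],"nq":{"f":72,"pcy":19,"t":56}}
After op 11 (replace /m/2 33): {"al":6,"dt":83,"m":[10,67,33,64,67,85,63],"nq":{"f":72,"pcy":19,"t":56}}
After op 12 (replace /m/5 86): {"al":6,"dt":83,"m":[10,67,33,64,67,86,63],"nq":{"f":72,"pcy":19,"t":56}}
After op 13 (replace /dt 1): {"al":6,"dt":1,"m":[10,67,33,64,67,86,63],"nq":{"f":72,"pcy":19,"t":56}}
After op 14 (remove /m/1): {"al":6,"dt":1,"m":[10,33,64,67,86,63],"nq":{"f":72,"pcy":19,"t":56}}
After op 15 (add /nq 21): {"al":6,"dt":1,"m":[10,33,64,67,86,63],"nq":21}
After op 16 (replace /nq 6): {"al":6,"dt":1,"m":[10,33,64,67,86,63],"nq":6}
After op 17 (replace /dt 4): {"al":6,"dt":4,"m":[10,33,64,67,86,63],"nq":6}
After op 18 (add /m/6 50): {"al":6,"dt":4,"m":[10,33,64,67,86,63,50],"nq":6}
After op 19 (replace /m/0 3): {"al":6,"dt":4,"m":[3,33,64,67,86,63,50],"nq":6}
After op 20 (add /m/0 44): {"al":6,"dt":4,"m":[44,3,33,64,67,86,63,50],"nq":6}
After op 21 (replace /m/4 97): {"al":6,"dt":4,"m":[44,3,33,64,97,86,63,50],"nq":6}
After op 22 (replace /m/4 23): {"al":6,"dt":4,"m":[44,3,33,64,23,86,63,50],"nq":6}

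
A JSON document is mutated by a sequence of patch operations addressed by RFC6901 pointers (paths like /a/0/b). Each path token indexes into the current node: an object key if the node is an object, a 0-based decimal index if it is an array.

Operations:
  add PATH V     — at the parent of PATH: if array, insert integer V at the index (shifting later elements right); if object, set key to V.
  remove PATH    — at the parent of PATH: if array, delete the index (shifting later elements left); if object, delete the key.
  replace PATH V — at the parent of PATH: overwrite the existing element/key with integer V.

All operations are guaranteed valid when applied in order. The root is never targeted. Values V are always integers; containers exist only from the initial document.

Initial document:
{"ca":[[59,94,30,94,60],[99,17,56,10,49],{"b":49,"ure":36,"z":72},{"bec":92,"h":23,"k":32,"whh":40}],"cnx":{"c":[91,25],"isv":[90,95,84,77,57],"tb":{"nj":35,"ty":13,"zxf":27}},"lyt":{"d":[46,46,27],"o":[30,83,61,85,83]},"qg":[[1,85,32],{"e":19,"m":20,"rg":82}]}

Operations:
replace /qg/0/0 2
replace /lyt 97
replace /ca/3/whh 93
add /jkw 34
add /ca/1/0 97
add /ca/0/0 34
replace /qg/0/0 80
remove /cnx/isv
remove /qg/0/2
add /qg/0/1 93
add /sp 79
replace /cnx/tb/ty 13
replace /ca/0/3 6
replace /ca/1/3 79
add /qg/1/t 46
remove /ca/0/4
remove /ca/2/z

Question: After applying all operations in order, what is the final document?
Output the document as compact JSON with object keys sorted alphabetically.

Answer: {"ca":[[34,59,94,6,60],[97,99,17,79,10,49],{"b":49,"ure":36},{"bec":92,"h":23,"k":32,"whh":93}],"cnx":{"c":[91,25],"tb":{"nj":35,"ty":13,"zxf":27}},"jkw":34,"lyt":97,"qg":[[80,93,85],{"e":19,"m":20,"rg":82,"t":46}],"sp":79}

Derivation:
After op 1 (replace /qg/0/0 2): {"ca":[[59,94,30,94,60],[99,17,56,10,49],{"b":49,"ure":36,"z":72},{"bec":92,"h":23,"k":32,"whh":40}],"cnx":{"c":[91,25],"isv":[90,95,84,77,57],"tb":{"nj":35,"ty":13,"zxf":27}},"lyt":{"d":[46,46,27],"o":[30,83,61,85,83]},"qg":[[2,85,32],{"e":19,"m":20,"rg":82}]}
After op 2 (replace /lyt 97): {"ca":[[59,94,30,94,60],[99,17,56,10,49],{"b":49,"ure":36,"z":72},{"bec":92,"h":23,"k":32,"whh":40}],"cnx":{"c":[91,25],"isv":[90,95,84,77,57],"tb":{"nj":35,"ty":13,"zxf":27}},"lyt":97,"qg":[[2,85,32],{"e":19,"m":20,"rg":82}]}
After op 3 (replace /ca/3/whh 93): {"ca":[[59,94,30,94,60],[99,17,56,10,49],{"b":49,"ure":36,"z":72},{"bec":92,"h":23,"k":32,"whh":93}],"cnx":{"c":[91,25],"isv":[90,95,84,77,57],"tb":{"nj":35,"ty":13,"zxf":27}},"lyt":97,"qg":[[2,85,32],{"e":19,"m":20,"rg":82}]}
After op 4 (add /jkw 34): {"ca":[[59,94,30,94,60],[99,17,56,10,49],{"b":49,"ure":36,"z":72},{"bec":92,"h":23,"k":32,"whh":93}],"cnx":{"c":[91,25],"isv":[90,95,84,77,57],"tb":{"nj":35,"ty":13,"zxf":27}},"jkw":34,"lyt":97,"qg":[[2,85,32],{"e":19,"m":20,"rg":82}]}
After op 5 (add /ca/1/0 97): {"ca":[[59,94,30,94,60],[97,99,17,56,10,49],{"b":49,"ure":36,"z":72},{"bec":92,"h":23,"k":32,"whh":93}],"cnx":{"c":[91,25],"isv":[90,95,84,77,57],"tb":{"nj":35,"ty":13,"zxf":27}},"jkw":34,"lyt":97,"qg":[[2,85,32],{"e":19,"m":20,"rg":82}]}
After op 6 (add /ca/0/0 34): {"ca":[[34,59,94,30,94,60],[97,99,17,56,10,49],{"b":49,"ure":36,"z":72},{"bec":92,"h":23,"k":32,"whh":93}],"cnx":{"c":[91,25],"isv":[90,95,84,77,57],"tb":{"nj":35,"ty":13,"zxf":27}},"jkw":34,"lyt":97,"qg":[[2,85,32],{"e":19,"m":20,"rg":82}]}
After op 7 (replace /qg/0/0 80): {"ca":[[34,59,94,30,94,60],[97,99,17,56,10,49],{"b":49,"ure":36,"z":72},{"bec":92,"h":23,"k":32,"whh":93}],"cnx":{"c":[91,25],"isv":[90,95,84,77,57],"tb":{"nj":35,"ty":13,"zxf":27}},"jkw":34,"lyt":97,"qg":[[80,85,32],{"e":19,"m":20,"rg":82}]}
After op 8 (remove /cnx/isv): {"ca":[[34,59,94,30,94,60],[97,99,17,56,10,49],{"b":49,"ure":36,"z":72},{"bec":92,"h":23,"k":32,"whh":93}],"cnx":{"c":[91,25],"tb":{"nj":35,"ty":13,"zxf":27}},"jkw":34,"lyt":97,"qg":[[80,85,32],{"e":19,"m":20,"rg":82}]}
After op 9 (remove /qg/0/2): {"ca":[[34,59,94,30,94,60],[97,99,17,56,10,49],{"b":49,"ure":36,"z":72},{"bec":92,"h":23,"k":32,"whh":93}],"cnx":{"c":[91,25],"tb":{"nj":35,"ty":13,"zxf":27}},"jkw":34,"lyt":97,"qg":[[80,85],{"e":19,"m":20,"rg":82}]}
After op 10 (add /qg/0/1 93): {"ca":[[34,59,94,30,94,60],[97,99,17,56,10,49],{"b":49,"ure":36,"z":72},{"bec":92,"h":23,"k":32,"whh":93}],"cnx":{"c":[91,25],"tb":{"nj":35,"ty":13,"zxf":27}},"jkw":34,"lyt":97,"qg":[[80,93,85],{"e":19,"m":20,"rg":82}]}
After op 11 (add /sp 79): {"ca":[[34,59,94,30,94,60],[97,99,17,56,10,49],{"b":49,"ure":36,"z":72},{"bec":92,"h":23,"k":32,"whh":93}],"cnx":{"c":[91,25],"tb":{"nj":35,"ty":13,"zxf":27}},"jkw":34,"lyt":97,"qg":[[80,93,85],{"e":19,"m":20,"rg":82}],"sp":79}
After op 12 (replace /cnx/tb/ty 13): {"ca":[[34,59,94,30,94,60],[97,99,17,56,10,49],{"b":49,"ure":36,"z":72},{"bec":92,"h":23,"k":32,"whh":93}],"cnx":{"c":[91,25],"tb":{"nj":35,"ty":13,"zxf":27}},"jkw":34,"lyt":97,"qg":[[80,93,85],{"e":19,"m":20,"rg":82}],"sp":79}
After op 13 (replace /ca/0/3 6): {"ca":[[34,59,94,6,94,60],[97,99,17,56,10,49],{"b":49,"ure":36,"z":72},{"bec":92,"h":23,"k":32,"whh":93}],"cnx":{"c":[91,25],"tb":{"nj":35,"ty":13,"zxf":27}},"jkw":34,"lyt":97,"qg":[[80,93,85],{"e":19,"m":20,"rg":82}],"sp":79}
After op 14 (replace /ca/1/3 79): {"ca":[[34,59,94,6,94,60],[97,99,17,79,10,49],{"b":49,"ure":36,"z":72},{"bec":92,"h":23,"k":32,"whh":93}],"cnx":{"c":[91,25],"tb":{"nj":35,"ty":13,"zxf":27}},"jkw":34,"lyt":97,"qg":[[80,93,85],{"e":19,"m":20,"rg":82}],"sp":79}
After op 15 (add /qg/1/t 46): {"ca":[[34,59,94,6,94,60],[97,99,17,79,10,49],{"b":49,"ure":36,"z":72},{"bec":92,"h":23,"k":32,"whh":93}],"cnx":{"c":[91,25],"tb":{"nj":35,"ty":13,"zxf":27}},"jkw":34,"lyt":97,"qg":[[80,93,85],{"e":19,"m":20,"rg":82,"t":46}],"sp":79}
After op 16 (remove /ca/0/4): {"ca":[[34,59,94,6,60],[97,99,17,79,10,49],{"b":49,"ure":36,"z":72},{"bec":92,"h":23,"k":32,"whh":93}],"cnx":{"c":[91,25],"tb":{"nj":35,"ty":13,"zxf":27}},"jkw":34,"lyt":97,"qg":[[80,93,85],{"e":19,"m":20,"rg":82,"t":46}],"sp":79}
After op 17 (remove /ca/2/z): {"ca":[[34,59,94,6,60],[97,99,17,79,10,49],{"b":49,"ure":36},{"bec":92,"h":23,"k":32,"whh":93}],"cnx":{"c":[91,25],"tb":{"nj":35,"ty":13,"zxf":27}},"jkw":34,"lyt":97,"qg":[[80,93,85],{"e":19,"m":20,"rg":82,"t":46}],"sp":79}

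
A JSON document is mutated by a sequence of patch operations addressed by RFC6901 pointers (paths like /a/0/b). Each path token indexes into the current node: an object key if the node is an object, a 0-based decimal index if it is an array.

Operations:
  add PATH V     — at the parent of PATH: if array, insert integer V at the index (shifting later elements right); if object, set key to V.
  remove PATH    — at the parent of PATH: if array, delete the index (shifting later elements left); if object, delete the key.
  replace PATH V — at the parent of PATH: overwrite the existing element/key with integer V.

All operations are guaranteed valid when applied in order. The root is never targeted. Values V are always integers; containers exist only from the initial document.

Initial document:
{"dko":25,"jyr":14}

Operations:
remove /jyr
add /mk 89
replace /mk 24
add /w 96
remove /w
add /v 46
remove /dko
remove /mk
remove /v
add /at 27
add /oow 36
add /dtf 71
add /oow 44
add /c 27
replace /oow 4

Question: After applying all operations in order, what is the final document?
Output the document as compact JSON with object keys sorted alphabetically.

After op 1 (remove /jyr): {"dko":25}
After op 2 (add /mk 89): {"dko":25,"mk":89}
After op 3 (replace /mk 24): {"dko":25,"mk":24}
After op 4 (add /w 96): {"dko":25,"mk":24,"w":96}
After op 5 (remove /w): {"dko":25,"mk":24}
After op 6 (add /v 46): {"dko":25,"mk":24,"v":46}
After op 7 (remove /dko): {"mk":24,"v":46}
After op 8 (remove /mk): {"v":46}
After op 9 (remove /v): {}
After op 10 (add /at 27): {"at":27}
After op 11 (add /oow 36): {"at":27,"oow":36}
After op 12 (add /dtf 71): {"at":27,"dtf":71,"oow":36}
After op 13 (add /oow 44): {"at":27,"dtf":71,"oow":44}
After op 14 (add /c 27): {"at":27,"c":27,"dtf":71,"oow":44}
After op 15 (replace /oow 4): {"at":27,"c":27,"dtf":71,"oow":4}

Answer: {"at":27,"c":27,"dtf":71,"oow":4}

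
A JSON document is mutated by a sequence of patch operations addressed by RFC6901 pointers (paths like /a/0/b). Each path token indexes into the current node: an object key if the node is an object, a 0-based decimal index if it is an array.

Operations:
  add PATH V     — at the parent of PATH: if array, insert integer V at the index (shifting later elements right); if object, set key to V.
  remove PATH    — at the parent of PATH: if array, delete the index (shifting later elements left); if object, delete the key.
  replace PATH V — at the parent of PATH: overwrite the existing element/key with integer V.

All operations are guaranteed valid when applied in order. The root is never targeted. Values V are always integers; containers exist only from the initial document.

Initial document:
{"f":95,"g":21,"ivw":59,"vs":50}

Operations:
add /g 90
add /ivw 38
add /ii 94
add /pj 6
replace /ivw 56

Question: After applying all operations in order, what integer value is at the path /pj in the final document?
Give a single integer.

After op 1 (add /g 90): {"f":95,"g":90,"ivw":59,"vs":50}
After op 2 (add /ivw 38): {"f":95,"g":90,"ivw":38,"vs":50}
After op 3 (add /ii 94): {"f":95,"g":90,"ii":94,"ivw":38,"vs":50}
After op 4 (add /pj 6): {"f":95,"g":90,"ii":94,"ivw":38,"pj":6,"vs":50}
After op 5 (replace /ivw 56): {"f":95,"g":90,"ii":94,"ivw":56,"pj":6,"vs":50}
Value at /pj: 6

Answer: 6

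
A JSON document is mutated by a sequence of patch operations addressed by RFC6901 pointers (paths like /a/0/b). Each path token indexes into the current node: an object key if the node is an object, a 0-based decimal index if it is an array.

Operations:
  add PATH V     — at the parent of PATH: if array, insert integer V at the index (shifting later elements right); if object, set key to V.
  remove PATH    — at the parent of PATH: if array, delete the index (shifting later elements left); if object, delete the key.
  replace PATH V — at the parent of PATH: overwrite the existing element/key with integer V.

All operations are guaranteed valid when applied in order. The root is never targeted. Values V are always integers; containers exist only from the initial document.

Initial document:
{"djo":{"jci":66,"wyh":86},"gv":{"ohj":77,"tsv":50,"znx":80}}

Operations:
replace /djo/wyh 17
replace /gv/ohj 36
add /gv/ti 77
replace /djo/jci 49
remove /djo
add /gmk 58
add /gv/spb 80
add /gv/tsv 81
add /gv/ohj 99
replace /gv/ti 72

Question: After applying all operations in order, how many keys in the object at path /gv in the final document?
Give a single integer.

After op 1 (replace /djo/wyh 17): {"djo":{"jci":66,"wyh":17},"gv":{"ohj":77,"tsv":50,"znx":80}}
After op 2 (replace /gv/ohj 36): {"djo":{"jci":66,"wyh":17},"gv":{"ohj":36,"tsv":50,"znx":80}}
After op 3 (add /gv/ti 77): {"djo":{"jci":66,"wyh":17},"gv":{"ohj":36,"ti":77,"tsv":50,"znx":80}}
After op 4 (replace /djo/jci 49): {"djo":{"jci":49,"wyh":17},"gv":{"ohj":36,"ti":77,"tsv":50,"znx":80}}
After op 5 (remove /djo): {"gv":{"ohj":36,"ti":77,"tsv":50,"znx":80}}
After op 6 (add /gmk 58): {"gmk":58,"gv":{"ohj":36,"ti":77,"tsv":50,"znx":80}}
After op 7 (add /gv/spb 80): {"gmk":58,"gv":{"ohj":36,"spb":80,"ti":77,"tsv":50,"znx":80}}
After op 8 (add /gv/tsv 81): {"gmk":58,"gv":{"ohj":36,"spb":80,"ti":77,"tsv":81,"znx":80}}
After op 9 (add /gv/ohj 99): {"gmk":58,"gv":{"ohj":99,"spb":80,"ti":77,"tsv":81,"znx":80}}
After op 10 (replace /gv/ti 72): {"gmk":58,"gv":{"ohj":99,"spb":80,"ti":72,"tsv":81,"znx":80}}
Size at path /gv: 5

Answer: 5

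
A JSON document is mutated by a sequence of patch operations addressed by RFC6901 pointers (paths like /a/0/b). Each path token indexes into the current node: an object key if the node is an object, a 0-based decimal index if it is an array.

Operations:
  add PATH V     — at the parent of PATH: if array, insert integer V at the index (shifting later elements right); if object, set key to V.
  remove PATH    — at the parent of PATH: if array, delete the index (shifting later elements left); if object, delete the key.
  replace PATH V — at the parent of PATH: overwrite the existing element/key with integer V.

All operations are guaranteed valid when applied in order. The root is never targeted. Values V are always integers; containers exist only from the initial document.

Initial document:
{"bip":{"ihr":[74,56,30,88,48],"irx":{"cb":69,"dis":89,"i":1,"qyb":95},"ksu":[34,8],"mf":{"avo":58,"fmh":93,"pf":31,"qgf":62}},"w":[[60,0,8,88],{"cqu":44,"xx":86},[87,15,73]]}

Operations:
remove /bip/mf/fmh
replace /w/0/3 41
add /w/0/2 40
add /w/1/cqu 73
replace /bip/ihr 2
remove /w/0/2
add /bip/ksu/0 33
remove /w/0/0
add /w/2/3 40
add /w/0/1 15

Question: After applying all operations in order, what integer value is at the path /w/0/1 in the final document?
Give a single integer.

Answer: 15

Derivation:
After op 1 (remove /bip/mf/fmh): {"bip":{"ihr":[74,56,30,88,48],"irx":{"cb":69,"dis":89,"i":1,"qyb":95},"ksu":[34,8],"mf":{"avo":58,"pf":31,"qgf":62}},"w":[[60,0,8,88],{"cqu":44,"xx":86},[87,15,73]]}
After op 2 (replace /w/0/3 41): {"bip":{"ihr":[74,56,30,88,48],"irx":{"cb":69,"dis":89,"i":1,"qyb":95},"ksu":[34,8],"mf":{"avo":58,"pf":31,"qgf":62}},"w":[[60,0,8,41],{"cqu":44,"xx":86},[87,15,73]]}
After op 3 (add /w/0/2 40): {"bip":{"ihr":[74,56,30,88,48],"irx":{"cb":69,"dis":89,"i":1,"qyb":95},"ksu":[34,8],"mf":{"avo":58,"pf":31,"qgf":62}},"w":[[60,0,40,8,41],{"cqu":44,"xx":86},[87,15,73]]}
After op 4 (add /w/1/cqu 73): {"bip":{"ihr":[74,56,30,88,48],"irx":{"cb":69,"dis":89,"i":1,"qyb":95},"ksu":[34,8],"mf":{"avo":58,"pf":31,"qgf":62}},"w":[[60,0,40,8,41],{"cqu":73,"xx":86},[87,15,73]]}
After op 5 (replace /bip/ihr 2): {"bip":{"ihr":2,"irx":{"cb":69,"dis":89,"i":1,"qyb":95},"ksu":[34,8],"mf":{"avo":58,"pf":31,"qgf":62}},"w":[[60,0,40,8,41],{"cqu":73,"xx":86},[87,15,73]]}
After op 6 (remove /w/0/2): {"bip":{"ihr":2,"irx":{"cb":69,"dis":89,"i":1,"qyb":95},"ksu":[34,8],"mf":{"avo":58,"pf":31,"qgf":62}},"w":[[60,0,8,41],{"cqu":73,"xx":86},[87,15,73]]}
After op 7 (add /bip/ksu/0 33): {"bip":{"ihr":2,"irx":{"cb":69,"dis":89,"i":1,"qyb":95},"ksu":[33,34,8],"mf":{"avo":58,"pf":31,"qgf":62}},"w":[[60,0,8,41],{"cqu":73,"xx":86},[87,15,73]]}
After op 8 (remove /w/0/0): {"bip":{"ihr":2,"irx":{"cb":69,"dis":89,"i":1,"qyb":95},"ksu":[33,34,8],"mf":{"avo":58,"pf":31,"qgf":62}},"w":[[0,8,41],{"cqu":73,"xx":86},[87,15,73]]}
After op 9 (add /w/2/3 40): {"bip":{"ihr":2,"irx":{"cb":69,"dis":89,"i":1,"qyb":95},"ksu":[33,34,8],"mf":{"avo":58,"pf":31,"qgf":62}},"w":[[0,8,41],{"cqu":73,"xx":86},[87,15,73,40]]}
After op 10 (add /w/0/1 15): {"bip":{"ihr":2,"irx":{"cb":69,"dis":89,"i":1,"qyb":95},"ksu":[33,34,8],"mf":{"avo":58,"pf":31,"qgf":62}},"w":[[0,15,8,41],{"cqu":73,"xx":86},[87,15,73,40]]}
Value at /w/0/1: 15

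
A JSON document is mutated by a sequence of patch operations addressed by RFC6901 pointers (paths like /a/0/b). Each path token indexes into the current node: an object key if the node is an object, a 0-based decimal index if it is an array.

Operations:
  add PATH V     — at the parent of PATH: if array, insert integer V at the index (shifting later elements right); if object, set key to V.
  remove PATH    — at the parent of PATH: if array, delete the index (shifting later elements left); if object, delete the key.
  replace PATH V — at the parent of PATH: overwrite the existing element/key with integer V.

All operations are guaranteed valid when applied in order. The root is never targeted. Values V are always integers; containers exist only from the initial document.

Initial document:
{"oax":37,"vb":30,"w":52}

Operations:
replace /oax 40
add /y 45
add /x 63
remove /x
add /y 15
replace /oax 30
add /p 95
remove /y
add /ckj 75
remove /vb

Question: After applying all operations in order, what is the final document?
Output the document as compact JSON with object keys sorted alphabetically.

After op 1 (replace /oax 40): {"oax":40,"vb":30,"w":52}
After op 2 (add /y 45): {"oax":40,"vb":30,"w":52,"y":45}
After op 3 (add /x 63): {"oax":40,"vb":30,"w":52,"x":63,"y":45}
After op 4 (remove /x): {"oax":40,"vb":30,"w":52,"y":45}
After op 5 (add /y 15): {"oax":40,"vb":30,"w":52,"y":15}
After op 6 (replace /oax 30): {"oax":30,"vb":30,"w":52,"y":15}
After op 7 (add /p 95): {"oax":30,"p":95,"vb":30,"w":52,"y":15}
After op 8 (remove /y): {"oax":30,"p":95,"vb":30,"w":52}
After op 9 (add /ckj 75): {"ckj":75,"oax":30,"p":95,"vb":30,"w":52}
After op 10 (remove /vb): {"ckj":75,"oax":30,"p":95,"w":52}

Answer: {"ckj":75,"oax":30,"p":95,"w":52}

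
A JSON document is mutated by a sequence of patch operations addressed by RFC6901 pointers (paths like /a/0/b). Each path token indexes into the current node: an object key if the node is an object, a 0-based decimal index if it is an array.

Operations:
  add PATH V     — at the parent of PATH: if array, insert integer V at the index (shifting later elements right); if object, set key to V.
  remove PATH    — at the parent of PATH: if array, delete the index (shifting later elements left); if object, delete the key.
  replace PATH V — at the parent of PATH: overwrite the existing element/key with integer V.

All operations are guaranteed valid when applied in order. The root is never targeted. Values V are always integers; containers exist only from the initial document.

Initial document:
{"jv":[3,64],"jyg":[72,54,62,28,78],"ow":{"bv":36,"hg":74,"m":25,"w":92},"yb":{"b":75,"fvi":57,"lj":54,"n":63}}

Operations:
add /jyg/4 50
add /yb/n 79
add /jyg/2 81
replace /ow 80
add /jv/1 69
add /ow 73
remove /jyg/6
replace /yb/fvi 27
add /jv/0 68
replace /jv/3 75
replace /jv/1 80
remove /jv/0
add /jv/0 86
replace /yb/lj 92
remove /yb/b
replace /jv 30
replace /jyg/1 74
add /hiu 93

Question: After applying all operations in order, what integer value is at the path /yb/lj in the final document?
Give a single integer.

After op 1 (add /jyg/4 50): {"jv":[3,64],"jyg":[72,54,62,28,50,78],"ow":{"bv":36,"hg":74,"m":25,"w":92},"yb":{"b":75,"fvi":57,"lj":54,"n":63}}
After op 2 (add /yb/n 79): {"jv":[3,64],"jyg":[72,54,62,28,50,78],"ow":{"bv":36,"hg":74,"m":25,"w":92},"yb":{"b":75,"fvi":57,"lj":54,"n":79}}
After op 3 (add /jyg/2 81): {"jv":[3,64],"jyg":[72,54,81,62,28,50,78],"ow":{"bv":36,"hg":74,"m":25,"w":92},"yb":{"b":75,"fvi":57,"lj":54,"n":79}}
After op 4 (replace /ow 80): {"jv":[3,64],"jyg":[72,54,81,62,28,50,78],"ow":80,"yb":{"b":75,"fvi":57,"lj":54,"n":79}}
After op 5 (add /jv/1 69): {"jv":[3,69,64],"jyg":[72,54,81,62,28,50,78],"ow":80,"yb":{"b":75,"fvi":57,"lj":54,"n":79}}
After op 6 (add /ow 73): {"jv":[3,69,64],"jyg":[72,54,81,62,28,50,78],"ow":73,"yb":{"b":75,"fvi":57,"lj":54,"n":79}}
After op 7 (remove /jyg/6): {"jv":[3,69,64],"jyg":[72,54,81,62,28,50],"ow":73,"yb":{"b":75,"fvi":57,"lj":54,"n":79}}
After op 8 (replace /yb/fvi 27): {"jv":[3,69,64],"jyg":[72,54,81,62,28,50],"ow":73,"yb":{"b":75,"fvi":27,"lj":54,"n":79}}
After op 9 (add /jv/0 68): {"jv":[68,3,69,64],"jyg":[72,54,81,62,28,50],"ow":73,"yb":{"b":75,"fvi":27,"lj":54,"n":79}}
After op 10 (replace /jv/3 75): {"jv":[68,3,69,75],"jyg":[72,54,81,62,28,50],"ow":73,"yb":{"b":75,"fvi":27,"lj":54,"n":79}}
After op 11 (replace /jv/1 80): {"jv":[68,80,69,75],"jyg":[72,54,81,62,28,50],"ow":73,"yb":{"b":75,"fvi":27,"lj":54,"n":79}}
After op 12 (remove /jv/0): {"jv":[80,69,75],"jyg":[72,54,81,62,28,50],"ow":73,"yb":{"b":75,"fvi":27,"lj":54,"n":79}}
After op 13 (add /jv/0 86): {"jv":[86,80,69,75],"jyg":[72,54,81,62,28,50],"ow":73,"yb":{"b":75,"fvi":27,"lj":54,"n":79}}
After op 14 (replace /yb/lj 92): {"jv":[86,80,69,75],"jyg":[72,54,81,62,28,50],"ow":73,"yb":{"b":75,"fvi":27,"lj":92,"n":79}}
After op 15 (remove /yb/b): {"jv":[86,80,69,75],"jyg":[72,54,81,62,28,50],"ow":73,"yb":{"fvi":27,"lj":92,"n":79}}
After op 16 (replace /jv 30): {"jv":30,"jyg":[72,54,81,62,28,50],"ow":73,"yb":{"fvi":27,"lj":92,"n":79}}
After op 17 (replace /jyg/1 74): {"jv":30,"jyg":[72,74,81,62,28,50],"ow":73,"yb":{"fvi":27,"lj":92,"n":79}}
After op 18 (add /hiu 93): {"hiu":93,"jv":30,"jyg":[72,74,81,62,28,50],"ow":73,"yb":{"fvi":27,"lj":92,"n":79}}
Value at /yb/lj: 92

Answer: 92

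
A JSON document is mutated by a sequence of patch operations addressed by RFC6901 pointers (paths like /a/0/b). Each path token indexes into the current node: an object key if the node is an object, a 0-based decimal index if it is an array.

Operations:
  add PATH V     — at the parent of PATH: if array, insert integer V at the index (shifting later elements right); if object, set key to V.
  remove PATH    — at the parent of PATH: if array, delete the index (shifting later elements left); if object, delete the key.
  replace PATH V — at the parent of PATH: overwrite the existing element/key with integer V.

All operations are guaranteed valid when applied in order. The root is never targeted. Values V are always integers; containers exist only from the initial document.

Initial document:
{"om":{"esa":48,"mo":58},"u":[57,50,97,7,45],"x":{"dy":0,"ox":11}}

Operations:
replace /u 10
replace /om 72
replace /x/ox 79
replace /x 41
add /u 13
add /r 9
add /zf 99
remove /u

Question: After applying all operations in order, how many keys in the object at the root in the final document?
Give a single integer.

Answer: 4

Derivation:
After op 1 (replace /u 10): {"om":{"esa":48,"mo":58},"u":10,"x":{"dy":0,"ox":11}}
After op 2 (replace /om 72): {"om":72,"u":10,"x":{"dy":0,"ox":11}}
After op 3 (replace /x/ox 79): {"om":72,"u":10,"x":{"dy":0,"ox":79}}
After op 4 (replace /x 41): {"om":72,"u":10,"x":41}
After op 5 (add /u 13): {"om":72,"u":13,"x":41}
After op 6 (add /r 9): {"om":72,"r":9,"u":13,"x":41}
After op 7 (add /zf 99): {"om":72,"r":9,"u":13,"x":41,"zf":99}
After op 8 (remove /u): {"om":72,"r":9,"x":41,"zf":99}
Size at the root: 4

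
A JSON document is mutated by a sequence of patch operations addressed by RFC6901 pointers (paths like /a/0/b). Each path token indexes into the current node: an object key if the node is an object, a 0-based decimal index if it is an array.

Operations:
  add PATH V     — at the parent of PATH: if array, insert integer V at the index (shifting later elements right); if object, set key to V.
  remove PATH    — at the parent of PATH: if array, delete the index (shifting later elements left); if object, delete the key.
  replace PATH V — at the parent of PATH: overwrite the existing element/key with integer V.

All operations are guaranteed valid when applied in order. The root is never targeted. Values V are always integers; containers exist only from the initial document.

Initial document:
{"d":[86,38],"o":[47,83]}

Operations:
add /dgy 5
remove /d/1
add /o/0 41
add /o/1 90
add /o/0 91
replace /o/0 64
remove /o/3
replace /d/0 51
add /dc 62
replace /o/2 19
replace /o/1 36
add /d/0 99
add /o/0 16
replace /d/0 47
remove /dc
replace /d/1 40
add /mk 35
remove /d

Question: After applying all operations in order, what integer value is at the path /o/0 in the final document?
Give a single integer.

Answer: 16

Derivation:
After op 1 (add /dgy 5): {"d":[86,38],"dgy":5,"o":[47,83]}
After op 2 (remove /d/1): {"d":[86],"dgy":5,"o":[47,83]}
After op 3 (add /o/0 41): {"d":[86],"dgy":5,"o":[41,47,83]}
After op 4 (add /o/1 90): {"d":[86],"dgy":5,"o":[41,90,47,83]}
After op 5 (add /o/0 91): {"d":[86],"dgy":5,"o":[91,41,90,47,83]}
After op 6 (replace /o/0 64): {"d":[86],"dgy":5,"o":[64,41,90,47,83]}
After op 7 (remove /o/3): {"d":[86],"dgy":5,"o":[64,41,90,83]}
After op 8 (replace /d/0 51): {"d":[51],"dgy":5,"o":[64,41,90,83]}
After op 9 (add /dc 62): {"d":[51],"dc":62,"dgy":5,"o":[64,41,90,83]}
After op 10 (replace /o/2 19): {"d":[51],"dc":62,"dgy":5,"o":[64,41,19,83]}
After op 11 (replace /o/1 36): {"d":[51],"dc":62,"dgy":5,"o":[64,36,19,83]}
After op 12 (add /d/0 99): {"d":[99,51],"dc":62,"dgy":5,"o":[64,36,19,83]}
After op 13 (add /o/0 16): {"d":[99,51],"dc":62,"dgy":5,"o":[16,64,36,19,83]}
After op 14 (replace /d/0 47): {"d":[47,51],"dc":62,"dgy":5,"o":[16,64,36,19,83]}
After op 15 (remove /dc): {"d":[47,51],"dgy":5,"o":[16,64,36,19,83]}
After op 16 (replace /d/1 40): {"d":[47,40],"dgy":5,"o":[16,64,36,19,83]}
After op 17 (add /mk 35): {"d":[47,40],"dgy":5,"mk":35,"o":[16,64,36,19,83]}
After op 18 (remove /d): {"dgy":5,"mk":35,"o":[16,64,36,19,83]}
Value at /o/0: 16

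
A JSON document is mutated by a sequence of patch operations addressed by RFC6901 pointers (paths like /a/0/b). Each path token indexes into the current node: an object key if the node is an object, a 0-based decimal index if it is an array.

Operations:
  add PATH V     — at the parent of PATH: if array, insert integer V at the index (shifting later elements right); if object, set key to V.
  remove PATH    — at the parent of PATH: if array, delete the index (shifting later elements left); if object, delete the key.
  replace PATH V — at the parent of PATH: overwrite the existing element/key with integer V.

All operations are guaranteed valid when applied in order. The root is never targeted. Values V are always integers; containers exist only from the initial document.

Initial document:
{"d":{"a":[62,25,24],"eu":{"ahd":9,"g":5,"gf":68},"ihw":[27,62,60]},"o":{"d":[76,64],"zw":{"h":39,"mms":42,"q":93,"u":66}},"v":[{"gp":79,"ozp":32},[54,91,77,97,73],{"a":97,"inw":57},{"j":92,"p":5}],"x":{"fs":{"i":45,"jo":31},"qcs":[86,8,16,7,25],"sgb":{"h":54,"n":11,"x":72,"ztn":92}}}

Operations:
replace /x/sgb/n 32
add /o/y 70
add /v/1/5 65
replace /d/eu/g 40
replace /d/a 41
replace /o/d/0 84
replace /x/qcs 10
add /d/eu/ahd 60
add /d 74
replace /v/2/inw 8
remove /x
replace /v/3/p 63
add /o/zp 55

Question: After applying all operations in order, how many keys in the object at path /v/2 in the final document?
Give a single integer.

After op 1 (replace /x/sgb/n 32): {"d":{"a":[62,25,24],"eu":{"ahd":9,"g":5,"gf":68},"ihw":[27,62,60]},"o":{"d":[76,64],"zw":{"h":39,"mms":42,"q":93,"u":66}},"v":[{"gp":79,"ozp":32},[54,91,77,97,73],{"a":97,"inw":57},{"j":92,"p":5}],"x":{"fs":{"i":45,"jo":31},"qcs":[86,8,16,7,25],"sgb":{"h":54,"n":32,"x":72,"ztn":92}}}
After op 2 (add /o/y 70): {"d":{"a":[62,25,24],"eu":{"ahd":9,"g":5,"gf":68},"ihw":[27,62,60]},"o":{"d":[76,64],"y":70,"zw":{"h":39,"mms":42,"q":93,"u":66}},"v":[{"gp":79,"ozp":32},[54,91,77,97,73],{"a":97,"inw":57},{"j":92,"p":5}],"x":{"fs":{"i":45,"jo":31},"qcs":[86,8,16,7,25],"sgb":{"h":54,"n":32,"x":72,"ztn":92}}}
After op 3 (add /v/1/5 65): {"d":{"a":[62,25,24],"eu":{"ahd":9,"g":5,"gf":68},"ihw":[27,62,60]},"o":{"d":[76,64],"y":70,"zw":{"h":39,"mms":42,"q":93,"u":66}},"v":[{"gp":79,"ozp":32},[54,91,77,97,73,65],{"a":97,"inw":57},{"j":92,"p":5}],"x":{"fs":{"i":45,"jo":31},"qcs":[86,8,16,7,25],"sgb":{"h":54,"n":32,"x":72,"ztn":92}}}
After op 4 (replace /d/eu/g 40): {"d":{"a":[62,25,24],"eu":{"ahd":9,"g":40,"gf":68},"ihw":[27,62,60]},"o":{"d":[76,64],"y":70,"zw":{"h":39,"mms":42,"q":93,"u":66}},"v":[{"gp":79,"ozp":32},[54,91,77,97,73,65],{"a":97,"inw":57},{"j":92,"p":5}],"x":{"fs":{"i":45,"jo":31},"qcs":[86,8,16,7,25],"sgb":{"h":54,"n":32,"x":72,"ztn":92}}}
After op 5 (replace /d/a 41): {"d":{"a":41,"eu":{"ahd":9,"g":40,"gf":68},"ihw":[27,62,60]},"o":{"d":[76,64],"y":70,"zw":{"h":39,"mms":42,"q":93,"u":66}},"v":[{"gp":79,"ozp":32},[54,91,77,97,73,65],{"a":97,"inw":57},{"j":92,"p":5}],"x":{"fs":{"i":45,"jo":31},"qcs":[86,8,16,7,25],"sgb":{"h":54,"n":32,"x":72,"ztn":92}}}
After op 6 (replace /o/d/0 84): {"d":{"a":41,"eu":{"ahd":9,"g":40,"gf":68},"ihw":[27,62,60]},"o":{"d":[84,64],"y":70,"zw":{"h":39,"mms":42,"q":93,"u":66}},"v":[{"gp":79,"ozp":32},[54,91,77,97,73,65],{"a":97,"inw":57},{"j":92,"p":5}],"x":{"fs":{"i":45,"jo":31},"qcs":[86,8,16,7,25],"sgb":{"h":54,"n":32,"x":72,"ztn":92}}}
After op 7 (replace /x/qcs 10): {"d":{"a":41,"eu":{"ahd":9,"g":40,"gf":68},"ihw":[27,62,60]},"o":{"d":[84,64],"y":70,"zw":{"h":39,"mms":42,"q":93,"u":66}},"v":[{"gp":79,"ozp":32},[54,91,77,97,73,65],{"a":97,"inw":57},{"j":92,"p":5}],"x":{"fs":{"i":45,"jo":31},"qcs":10,"sgb":{"h":54,"n":32,"x":72,"ztn":92}}}
After op 8 (add /d/eu/ahd 60): {"d":{"a":41,"eu":{"ahd":60,"g":40,"gf":68},"ihw":[27,62,60]},"o":{"d":[84,64],"y":70,"zw":{"h":39,"mms":42,"q":93,"u":66}},"v":[{"gp":79,"ozp":32},[54,91,77,97,73,65],{"a":97,"inw":57},{"j":92,"p":5}],"x":{"fs":{"i":45,"jo":31},"qcs":10,"sgb":{"h":54,"n":32,"x":72,"ztn":92}}}
After op 9 (add /d 74): {"d":74,"o":{"d":[84,64],"y":70,"zw":{"h":39,"mms":42,"q":93,"u":66}},"v":[{"gp":79,"ozp":32},[54,91,77,97,73,65],{"a":97,"inw":57},{"j":92,"p":5}],"x":{"fs":{"i":45,"jo":31},"qcs":10,"sgb":{"h":54,"n":32,"x":72,"ztn":92}}}
After op 10 (replace /v/2/inw 8): {"d":74,"o":{"d":[84,64],"y":70,"zw":{"h":39,"mms":42,"q":93,"u":66}},"v":[{"gp":79,"ozp":32},[54,91,77,97,73,65],{"a":97,"inw":8},{"j":92,"p":5}],"x":{"fs":{"i":45,"jo":31},"qcs":10,"sgb":{"h":54,"n":32,"x":72,"ztn":92}}}
After op 11 (remove /x): {"d":74,"o":{"d":[84,64],"y":70,"zw":{"h":39,"mms":42,"q":93,"u":66}},"v":[{"gp":79,"ozp":32},[54,91,77,97,73,65],{"a":97,"inw":8},{"j":92,"p":5}]}
After op 12 (replace /v/3/p 63): {"d":74,"o":{"d":[84,64],"y":70,"zw":{"h":39,"mms":42,"q":93,"u":66}},"v":[{"gp":79,"ozp":32},[54,91,77,97,73,65],{"a":97,"inw":8},{"j":92,"p":63}]}
After op 13 (add /o/zp 55): {"d":74,"o":{"d":[84,64],"y":70,"zp":55,"zw":{"h":39,"mms":42,"q":93,"u":66}},"v":[{"gp":79,"ozp":32},[54,91,77,97,73,65],{"a":97,"inw":8},{"j":92,"p":63}]}
Size at path /v/2: 2

Answer: 2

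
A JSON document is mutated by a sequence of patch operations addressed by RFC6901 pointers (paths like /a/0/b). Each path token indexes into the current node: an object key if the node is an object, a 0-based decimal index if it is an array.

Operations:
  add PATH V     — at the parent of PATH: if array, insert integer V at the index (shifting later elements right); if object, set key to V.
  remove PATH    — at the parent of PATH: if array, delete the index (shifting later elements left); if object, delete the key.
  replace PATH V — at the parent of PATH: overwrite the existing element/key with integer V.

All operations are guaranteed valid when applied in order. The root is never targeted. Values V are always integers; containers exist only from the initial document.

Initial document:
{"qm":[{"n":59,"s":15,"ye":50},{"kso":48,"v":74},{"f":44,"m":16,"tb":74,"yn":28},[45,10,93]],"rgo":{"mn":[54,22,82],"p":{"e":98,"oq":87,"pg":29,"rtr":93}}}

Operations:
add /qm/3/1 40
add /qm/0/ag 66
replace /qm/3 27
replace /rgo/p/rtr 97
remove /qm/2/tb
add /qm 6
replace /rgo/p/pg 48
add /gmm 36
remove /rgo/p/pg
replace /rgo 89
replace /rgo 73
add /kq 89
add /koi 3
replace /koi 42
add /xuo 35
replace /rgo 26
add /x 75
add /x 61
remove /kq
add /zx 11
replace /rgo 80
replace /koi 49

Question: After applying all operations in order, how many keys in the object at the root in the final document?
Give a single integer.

Answer: 7

Derivation:
After op 1 (add /qm/3/1 40): {"qm":[{"n":59,"s":15,"ye":50},{"kso":48,"v":74},{"f":44,"m":16,"tb":74,"yn":28},[45,40,10,93]],"rgo":{"mn":[54,22,82],"p":{"e":98,"oq":87,"pg":29,"rtr":93}}}
After op 2 (add /qm/0/ag 66): {"qm":[{"ag":66,"n":59,"s":15,"ye":50},{"kso":48,"v":74},{"f":44,"m":16,"tb":74,"yn":28},[45,40,10,93]],"rgo":{"mn":[54,22,82],"p":{"e":98,"oq":87,"pg":29,"rtr":93}}}
After op 3 (replace /qm/3 27): {"qm":[{"ag":66,"n":59,"s":15,"ye":50},{"kso":48,"v":74},{"f":44,"m":16,"tb":74,"yn":28},27],"rgo":{"mn":[54,22,82],"p":{"e":98,"oq":87,"pg":29,"rtr":93}}}
After op 4 (replace /rgo/p/rtr 97): {"qm":[{"ag":66,"n":59,"s":15,"ye":50},{"kso":48,"v":74},{"f":44,"m":16,"tb":74,"yn":28},27],"rgo":{"mn":[54,22,82],"p":{"e":98,"oq":87,"pg":29,"rtr":97}}}
After op 5 (remove /qm/2/tb): {"qm":[{"ag":66,"n":59,"s":15,"ye":50},{"kso":48,"v":74},{"f":44,"m":16,"yn":28},27],"rgo":{"mn":[54,22,82],"p":{"e":98,"oq":87,"pg":29,"rtr":97}}}
After op 6 (add /qm 6): {"qm":6,"rgo":{"mn":[54,22,82],"p":{"e":98,"oq":87,"pg":29,"rtr":97}}}
After op 7 (replace /rgo/p/pg 48): {"qm":6,"rgo":{"mn":[54,22,82],"p":{"e":98,"oq":87,"pg":48,"rtr":97}}}
After op 8 (add /gmm 36): {"gmm":36,"qm":6,"rgo":{"mn":[54,22,82],"p":{"e":98,"oq":87,"pg":48,"rtr":97}}}
After op 9 (remove /rgo/p/pg): {"gmm":36,"qm":6,"rgo":{"mn":[54,22,82],"p":{"e":98,"oq":87,"rtr":97}}}
After op 10 (replace /rgo 89): {"gmm":36,"qm":6,"rgo":89}
After op 11 (replace /rgo 73): {"gmm":36,"qm":6,"rgo":73}
After op 12 (add /kq 89): {"gmm":36,"kq":89,"qm":6,"rgo":73}
After op 13 (add /koi 3): {"gmm":36,"koi":3,"kq":89,"qm":6,"rgo":73}
After op 14 (replace /koi 42): {"gmm":36,"koi":42,"kq":89,"qm":6,"rgo":73}
After op 15 (add /xuo 35): {"gmm":36,"koi":42,"kq":89,"qm":6,"rgo":73,"xuo":35}
After op 16 (replace /rgo 26): {"gmm":36,"koi":42,"kq":89,"qm":6,"rgo":26,"xuo":35}
After op 17 (add /x 75): {"gmm":36,"koi":42,"kq":89,"qm":6,"rgo":26,"x":75,"xuo":35}
After op 18 (add /x 61): {"gmm":36,"koi":42,"kq":89,"qm":6,"rgo":26,"x":61,"xuo":35}
After op 19 (remove /kq): {"gmm":36,"koi":42,"qm":6,"rgo":26,"x":61,"xuo":35}
After op 20 (add /zx 11): {"gmm":36,"koi":42,"qm":6,"rgo":26,"x":61,"xuo":35,"zx":11}
After op 21 (replace /rgo 80): {"gmm":36,"koi":42,"qm":6,"rgo":80,"x":61,"xuo":35,"zx":11}
After op 22 (replace /koi 49): {"gmm":36,"koi":49,"qm":6,"rgo":80,"x":61,"xuo":35,"zx":11}
Size at the root: 7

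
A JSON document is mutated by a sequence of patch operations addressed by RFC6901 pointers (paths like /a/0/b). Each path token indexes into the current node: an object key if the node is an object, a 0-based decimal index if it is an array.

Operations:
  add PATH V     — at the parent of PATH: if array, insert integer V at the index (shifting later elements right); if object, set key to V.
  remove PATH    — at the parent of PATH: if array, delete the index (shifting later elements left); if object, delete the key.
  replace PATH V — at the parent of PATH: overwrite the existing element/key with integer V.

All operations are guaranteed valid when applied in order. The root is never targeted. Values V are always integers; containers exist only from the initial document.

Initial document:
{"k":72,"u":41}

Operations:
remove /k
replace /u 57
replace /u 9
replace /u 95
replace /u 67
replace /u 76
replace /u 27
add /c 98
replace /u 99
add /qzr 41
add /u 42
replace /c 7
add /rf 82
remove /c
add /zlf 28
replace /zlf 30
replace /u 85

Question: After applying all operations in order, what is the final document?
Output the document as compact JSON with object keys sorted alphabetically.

Answer: {"qzr":41,"rf":82,"u":85,"zlf":30}

Derivation:
After op 1 (remove /k): {"u":41}
After op 2 (replace /u 57): {"u":57}
After op 3 (replace /u 9): {"u":9}
After op 4 (replace /u 95): {"u":95}
After op 5 (replace /u 67): {"u":67}
After op 6 (replace /u 76): {"u":76}
After op 7 (replace /u 27): {"u":27}
After op 8 (add /c 98): {"c":98,"u":27}
After op 9 (replace /u 99): {"c":98,"u":99}
After op 10 (add /qzr 41): {"c":98,"qzr":41,"u":99}
After op 11 (add /u 42): {"c":98,"qzr":41,"u":42}
After op 12 (replace /c 7): {"c":7,"qzr":41,"u":42}
After op 13 (add /rf 82): {"c":7,"qzr":41,"rf":82,"u":42}
After op 14 (remove /c): {"qzr":41,"rf":82,"u":42}
After op 15 (add /zlf 28): {"qzr":41,"rf":82,"u":42,"zlf":28}
After op 16 (replace /zlf 30): {"qzr":41,"rf":82,"u":42,"zlf":30}
After op 17 (replace /u 85): {"qzr":41,"rf":82,"u":85,"zlf":30}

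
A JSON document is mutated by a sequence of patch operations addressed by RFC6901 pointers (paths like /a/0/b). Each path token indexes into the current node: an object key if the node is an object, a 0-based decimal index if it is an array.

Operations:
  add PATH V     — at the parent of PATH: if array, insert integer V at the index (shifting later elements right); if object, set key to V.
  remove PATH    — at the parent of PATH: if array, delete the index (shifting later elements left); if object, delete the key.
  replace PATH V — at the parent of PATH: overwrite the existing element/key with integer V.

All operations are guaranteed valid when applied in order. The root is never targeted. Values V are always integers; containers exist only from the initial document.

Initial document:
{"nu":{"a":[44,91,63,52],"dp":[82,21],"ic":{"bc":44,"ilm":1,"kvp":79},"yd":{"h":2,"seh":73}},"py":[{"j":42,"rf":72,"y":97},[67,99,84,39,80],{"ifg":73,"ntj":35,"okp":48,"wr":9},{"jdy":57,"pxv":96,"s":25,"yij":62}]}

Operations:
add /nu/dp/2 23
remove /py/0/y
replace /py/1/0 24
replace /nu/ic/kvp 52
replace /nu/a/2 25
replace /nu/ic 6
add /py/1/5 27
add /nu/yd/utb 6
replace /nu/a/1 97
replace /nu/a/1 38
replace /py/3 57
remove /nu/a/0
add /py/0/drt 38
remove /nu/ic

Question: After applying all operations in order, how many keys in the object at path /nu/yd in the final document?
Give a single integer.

Answer: 3

Derivation:
After op 1 (add /nu/dp/2 23): {"nu":{"a":[44,91,63,52],"dp":[82,21,23],"ic":{"bc":44,"ilm":1,"kvp":79},"yd":{"h":2,"seh":73}},"py":[{"j":42,"rf":72,"y":97},[67,99,84,39,80],{"ifg":73,"ntj":35,"okp":48,"wr":9},{"jdy":57,"pxv":96,"s":25,"yij":62}]}
After op 2 (remove /py/0/y): {"nu":{"a":[44,91,63,52],"dp":[82,21,23],"ic":{"bc":44,"ilm":1,"kvp":79},"yd":{"h":2,"seh":73}},"py":[{"j":42,"rf":72},[67,99,84,39,80],{"ifg":73,"ntj":35,"okp":48,"wr":9},{"jdy":57,"pxv":96,"s":25,"yij":62}]}
After op 3 (replace /py/1/0 24): {"nu":{"a":[44,91,63,52],"dp":[82,21,23],"ic":{"bc":44,"ilm":1,"kvp":79},"yd":{"h":2,"seh":73}},"py":[{"j":42,"rf":72},[24,99,84,39,80],{"ifg":73,"ntj":35,"okp":48,"wr":9},{"jdy":57,"pxv":96,"s":25,"yij":62}]}
After op 4 (replace /nu/ic/kvp 52): {"nu":{"a":[44,91,63,52],"dp":[82,21,23],"ic":{"bc":44,"ilm":1,"kvp":52},"yd":{"h":2,"seh":73}},"py":[{"j":42,"rf":72},[24,99,84,39,80],{"ifg":73,"ntj":35,"okp":48,"wr":9},{"jdy":57,"pxv":96,"s":25,"yij":62}]}
After op 5 (replace /nu/a/2 25): {"nu":{"a":[44,91,25,52],"dp":[82,21,23],"ic":{"bc":44,"ilm":1,"kvp":52},"yd":{"h":2,"seh":73}},"py":[{"j":42,"rf":72},[24,99,84,39,80],{"ifg":73,"ntj":35,"okp":48,"wr":9},{"jdy":57,"pxv":96,"s":25,"yij":62}]}
After op 6 (replace /nu/ic 6): {"nu":{"a":[44,91,25,52],"dp":[82,21,23],"ic":6,"yd":{"h":2,"seh":73}},"py":[{"j":42,"rf":72},[24,99,84,39,80],{"ifg":73,"ntj":35,"okp":48,"wr":9},{"jdy":57,"pxv":96,"s":25,"yij":62}]}
After op 7 (add /py/1/5 27): {"nu":{"a":[44,91,25,52],"dp":[82,21,23],"ic":6,"yd":{"h":2,"seh":73}},"py":[{"j":42,"rf":72},[24,99,84,39,80,27],{"ifg":73,"ntj":35,"okp":48,"wr":9},{"jdy":57,"pxv":96,"s":25,"yij":62}]}
After op 8 (add /nu/yd/utb 6): {"nu":{"a":[44,91,25,52],"dp":[82,21,23],"ic":6,"yd":{"h":2,"seh":73,"utb":6}},"py":[{"j":42,"rf":72},[24,99,84,39,80,27],{"ifg":73,"ntj":35,"okp":48,"wr":9},{"jdy":57,"pxv":96,"s":25,"yij":62}]}
After op 9 (replace /nu/a/1 97): {"nu":{"a":[44,97,25,52],"dp":[82,21,23],"ic":6,"yd":{"h":2,"seh":73,"utb":6}},"py":[{"j":42,"rf":72},[24,99,84,39,80,27],{"ifg":73,"ntj":35,"okp":48,"wr":9},{"jdy":57,"pxv":96,"s":25,"yij":62}]}
After op 10 (replace /nu/a/1 38): {"nu":{"a":[44,38,25,52],"dp":[82,21,23],"ic":6,"yd":{"h":2,"seh":73,"utb":6}},"py":[{"j":42,"rf":72},[24,99,84,39,80,27],{"ifg":73,"ntj":35,"okp":48,"wr":9},{"jdy":57,"pxv":96,"s":25,"yij":62}]}
After op 11 (replace /py/3 57): {"nu":{"a":[44,38,25,52],"dp":[82,21,23],"ic":6,"yd":{"h":2,"seh":73,"utb":6}},"py":[{"j":42,"rf":72},[24,99,84,39,80,27],{"ifg":73,"ntj":35,"okp":48,"wr":9},57]}
After op 12 (remove /nu/a/0): {"nu":{"a":[38,25,52],"dp":[82,21,23],"ic":6,"yd":{"h":2,"seh":73,"utb":6}},"py":[{"j":42,"rf":72},[24,99,84,39,80,27],{"ifg":73,"ntj":35,"okp":48,"wr":9},57]}
After op 13 (add /py/0/drt 38): {"nu":{"a":[38,25,52],"dp":[82,21,23],"ic":6,"yd":{"h":2,"seh":73,"utb":6}},"py":[{"drt":38,"j":42,"rf":72},[24,99,84,39,80,27],{"ifg":73,"ntj":35,"okp":48,"wr":9},57]}
After op 14 (remove /nu/ic): {"nu":{"a":[38,25,52],"dp":[82,21,23],"yd":{"h":2,"seh":73,"utb":6}},"py":[{"drt":38,"j":42,"rf":72},[24,99,84,39,80,27],{"ifg":73,"ntj":35,"okp":48,"wr":9},57]}
Size at path /nu/yd: 3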